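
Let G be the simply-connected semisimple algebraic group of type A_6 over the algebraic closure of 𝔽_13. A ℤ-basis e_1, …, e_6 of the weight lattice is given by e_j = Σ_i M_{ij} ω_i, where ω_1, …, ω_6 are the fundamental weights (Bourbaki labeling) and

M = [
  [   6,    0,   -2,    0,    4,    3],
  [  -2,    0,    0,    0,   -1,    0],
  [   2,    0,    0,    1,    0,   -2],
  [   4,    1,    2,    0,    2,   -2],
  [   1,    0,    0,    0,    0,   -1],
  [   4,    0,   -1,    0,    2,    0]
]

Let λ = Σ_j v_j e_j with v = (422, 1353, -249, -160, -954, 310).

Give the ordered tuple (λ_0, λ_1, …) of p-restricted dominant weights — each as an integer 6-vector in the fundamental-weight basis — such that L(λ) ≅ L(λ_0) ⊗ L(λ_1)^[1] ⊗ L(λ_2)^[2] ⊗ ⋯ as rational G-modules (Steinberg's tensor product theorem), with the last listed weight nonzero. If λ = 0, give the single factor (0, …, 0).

In the fundamental-weight basis, λ has coordinates c = M·v (v = (422, 1353, -249, -160, -954, 310)):
  c_1 = 6·422 + 0·1353 + (-2)·(-249) + (0)·(-160) + (4)·(-954) + 3·310 = 144
  c_2 = (-2)·(422) + 0·1353 + (0)·(-249) + (0)·(-160) + (-1)·(-954) + 0·310 = 110
  c_3 = 2·422 + 0·1353 + (0)·(-249) + (1)·(-160) + (0)·(-954) + (-2)·(310) = 64
  c_4 = 4·422 + 1·1353 + (2)·(-249) + (0)·(-160) + (2)·(-954) + (-2)·(310) = 15
  c_5 = 1·422 + 0·1353 + (0)·(-249) + (0)·(-160) + (0)·(-954) + (-1)·(310) = 112
  c_6 = 4·422 + 0·1353 + (-1)·(-249) + (0)·(-160) + (2)·(-954) + 0·310 = 29
p = 13; digits c_i = Σ_j d_{ij}·13^j, 0 ≤ d_{ij} < 13:
  c_1 = 144 = 1·13^0 + 11·13^1
  c_2 = 110 = 6·13^0 + 8·13^1
  c_3 = 64 = 12·13^0 + 4·13^1
  c_4 = 15 = 2·13^0 + 1·13^1
  c_5 = 112 = 8·13^0 + 8·13^1
  c_6 = 29 = 3·13^0 + 2·13^1
λ_0 = (1, 6, 12, 2, 8, 3)
λ_1 = (11, 8, 4, 1, 8, 2)

((1, 6, 12, 2, 8, 3), (11, 8, 4, 1, 8, 2))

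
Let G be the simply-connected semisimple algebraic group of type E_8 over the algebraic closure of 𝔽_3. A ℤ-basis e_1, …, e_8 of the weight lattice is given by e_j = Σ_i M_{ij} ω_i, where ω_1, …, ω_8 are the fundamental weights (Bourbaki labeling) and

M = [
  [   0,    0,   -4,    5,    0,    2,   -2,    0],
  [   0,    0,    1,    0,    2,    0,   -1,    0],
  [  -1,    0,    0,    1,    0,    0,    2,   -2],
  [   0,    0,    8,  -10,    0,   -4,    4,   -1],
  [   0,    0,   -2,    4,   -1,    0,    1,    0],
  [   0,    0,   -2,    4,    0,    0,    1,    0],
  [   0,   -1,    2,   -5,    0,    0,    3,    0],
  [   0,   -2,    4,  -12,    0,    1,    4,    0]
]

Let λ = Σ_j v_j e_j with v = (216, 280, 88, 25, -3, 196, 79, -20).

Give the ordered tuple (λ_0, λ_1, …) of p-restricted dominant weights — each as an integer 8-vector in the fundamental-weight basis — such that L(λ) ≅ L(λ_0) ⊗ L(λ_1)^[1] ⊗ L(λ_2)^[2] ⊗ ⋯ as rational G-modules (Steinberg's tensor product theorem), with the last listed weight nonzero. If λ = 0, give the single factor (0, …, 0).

Compute c_i = Σ_j M_{ij} v_j with v = (216, 280, 88, 25, -3, 196, 79, -20):
  c_1 = (0)·(216) + (0)·(280) + (-4)·(88) + (5)·(25) + (0)·(-3) + (2)·(196) + (-2)·(79) + (0)·(-20) = 7
  c_2 = (0)·(216) + (0)·(280) + (1)·(88) + (0)·(25) + (2)·(-3) + (0)·(196) + (-1)·(79) + (0)·(-20) = 3
  c_3 = (-1)·(216) + (0)·(280) + (0)·(88) + (1)·(25) + (0)·(-3) + (0)·(196) + (2)·(79) + (-2)·(-20) = 7
  c_4 = (0)·(216) + (0)·(280) + (8)·(88) + (-10)·(25) + (0)·(-3) + (-4)·(196) + (4)·(79) + (-1)·(-20) = 6
  c_5 = (0)·(216) + (0)·(280) + (-2)·(88) + (4)·(25) + (-1)·(-3) + (0)·(196) + (1)·(79) + (0)·(-20) = 6
  c_6 = (0)·(216) + (0)·(280) + (-2)·(88) + (4)·(25) + (0)·(-3) + (0)·(196) + (1)·(79) + (0)·(-20) = 3
  c_7 = (0)·(216) + (-1)·(280) + (2)·(88) + (-5)·(25) + (0)·(-3) + (0)·(196) + (3)·(79) + (0)·(-20) = 8
  c_8 = (0)·(216) + (-2)·(280) + (4)·(88) + (-12)·(25) + (0)·(-3) + (1)·(196) + (4)·(79) + (0)·(-20) = 4
Writing each c_i in base p = 3:
  c_1 = 7 = 1·3^0 + 2·3^1
  c_2 = 3 = 0·3^0 + 1·3^1
  c_3 = 7 = 1·3^0 + 2·3^1
  c_4 = 6 = 0·3^0 + 2·3^1
  c_5 = 6 = 0·3^0 + 2·3^1
  c_6 = 3 = 0·3^0 + 1·3^1
  c_7 = 8 = 2·3^0 + 2·3^1
  c_8 = 4 = 1·3^0 + 1·3^1
Factor λ_0 = (1, 0, 1, 0, 0, 0, 2, 1)
Factor λ_1 = (2, 1, 2, 2, 2, 1, 2, 1)

((1, 0, 1, 0, 0, 0, 2, 1), (2, 1, 2, 2, 2, 1, 2, 1))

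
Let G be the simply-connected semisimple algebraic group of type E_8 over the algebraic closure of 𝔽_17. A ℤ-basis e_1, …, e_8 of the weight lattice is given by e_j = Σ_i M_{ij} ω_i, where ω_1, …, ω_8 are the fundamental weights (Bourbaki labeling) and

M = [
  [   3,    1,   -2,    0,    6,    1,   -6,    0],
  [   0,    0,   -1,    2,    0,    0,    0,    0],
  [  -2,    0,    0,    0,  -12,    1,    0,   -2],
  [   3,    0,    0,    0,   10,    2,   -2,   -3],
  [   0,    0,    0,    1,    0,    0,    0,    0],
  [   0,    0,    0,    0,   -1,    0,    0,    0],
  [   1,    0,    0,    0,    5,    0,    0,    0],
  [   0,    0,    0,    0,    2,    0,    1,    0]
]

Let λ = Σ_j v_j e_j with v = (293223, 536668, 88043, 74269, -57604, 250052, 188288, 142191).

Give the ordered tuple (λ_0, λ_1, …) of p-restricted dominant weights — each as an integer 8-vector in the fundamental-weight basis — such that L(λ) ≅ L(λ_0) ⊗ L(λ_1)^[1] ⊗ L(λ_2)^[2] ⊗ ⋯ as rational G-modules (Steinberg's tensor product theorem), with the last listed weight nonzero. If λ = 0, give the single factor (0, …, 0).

((8, 9, 7, 6, 13, 8, 1, 14), (12, 5, 14, 0, 16, 5, 0, 14), (0, 5, 5, 2, 1, 12, 1, 14), (3, 12, 14, 0, 15, 11, 1, 14))

Change of basis e → ω: c = M·v where v = (293223, 536668, 88043, 74269, -57604, 250052, 188288, 142191):
  c_1 = (3)·(293223) + (1)·(536668) + (-2)·(88043) + (0)·(74269) + (6)·(-57604) + (1)·(250052) + (-6)·(188288) + (0)·(142191) = 14951
  c_2 = (0)·(293223) + (0)·(536668) + (-1)·(88043) + (2)·(74269) + (0)·(-57604) + (0)·(250052) + (0)·(188288) + (0)·(142191) = 60495
  c_3 = (-2)·(293223) + (0)·(536668) + (0)·(88043) + (0)·(74269) + (-12)·(-57604) + (1)·(250052) + (0)·(188288) + (-2)·(142191) = 70472
  c_4 = (3)·(293223) + (0)·(536668) + (0)·(88043) + (0)·(74269) + (10)·(-57604) + (2)·(250052) + (-2)·(188288) + (-3)·(142191) = 584
  c_5 = (0)·(293223) + (0)·(536668) + (0)·(88043) + (1)·(74269) + (0)·(-57604) + (0)·(250052) + (0)·(188288) + (0)·(142191) = 74269
  c_6 = (0)·(293223) + (0)·(536668) + (0)·(88043) + (0)·(74269) + (-1)·(-57604) + (0)·(250052) + (0)·(188288) + (0)·(142191) = 57604
  c_7 = (1)·(293223) + (0)·(536668) + (0)·(88043) + (0)·(74269) + (5)·(-57604) + (0)·(250052) + (0)·(188288) + (0)·(142191) = 5203
  c_8 = (0)·(293223) + (0)·(536668) + (0)·(88043) + (0)·(74269) + (2)·(-57604) + (0)·(250052) + (1)·(188288) + (0)·(142191) = 73080
Expand coordinatewise in base 17:
  c_1 = 14951 = 8·17^0 + 12·17^1 + 0·17^2 + 3·17^3
  c_2 = 60495 = 9·17^0 + 5·17^1 + 5·17^2 + 12·17^3
  c_3 = 70472 = 7·17^0 + 14·17^1 + 5·17^2 + 14·17^3
  c_4 = 584 = 6·17^0 + 0·17^1 + 2·17^2
  c_5 = 74269 = 13·17^0 + 16·17^1 + 1·17^2 + 15·17^3
  c_6 = 57604 = 8·17^0 + 5·17^1 + 12·17^2 + 11·17^3
  c_7 = 5203 = 1·17^0 + 0·17^1 + 1·17^2 + 1·17^3
  c_8 = 73080 = 14·17^0 + 14·17^1 + 14·17^2 + 14·17^3
Factor λ_0 = (8, 9, 7, 6, 13, 8, 1, 14)
Factor λ_1 = (12, 5, 14, 0, 16, 5, 0, 14)
Factor λ_2 = (0, 5, 5, 2, 1, 12, 1, 14)
Factor λ_3 = (3, 12, 14, 0, 15, 11, 1, 14)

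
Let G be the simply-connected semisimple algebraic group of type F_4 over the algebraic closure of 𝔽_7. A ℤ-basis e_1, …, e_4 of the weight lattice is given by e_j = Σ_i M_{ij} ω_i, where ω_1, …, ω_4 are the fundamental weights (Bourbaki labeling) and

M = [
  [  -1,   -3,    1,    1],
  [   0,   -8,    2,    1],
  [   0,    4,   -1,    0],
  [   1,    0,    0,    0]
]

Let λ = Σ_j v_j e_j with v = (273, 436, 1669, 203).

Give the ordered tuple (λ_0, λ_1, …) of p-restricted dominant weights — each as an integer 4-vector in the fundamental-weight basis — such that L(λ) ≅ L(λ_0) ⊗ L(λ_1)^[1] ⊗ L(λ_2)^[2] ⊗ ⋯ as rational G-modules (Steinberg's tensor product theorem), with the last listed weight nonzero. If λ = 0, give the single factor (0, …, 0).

Compute c_i = Σ_j M_{ij} v_j with v = (273, 436, 1669, 203):
  c_1 = -1*273 + -3*436 + 1*1669 + 1*203 = 291
  c_2 = 0*273 + -8*436 + 2*1669 + 1*203 = 53
  c_3 = 0*273 + 4*436 + -1*1669 + 0*203 = 75
  c_4 = 1*273 + 0*436 + 0*1669 + 0*203 = 273
Expand coordinatewise in base 7:
  c_1 = 291 = 4·7^0 + 6·7^1 + 5·7^2
  c_2 = 53 = 4·7^0 + 0·7^1 + 1·7^2
  c_3 = 75 = 5·7^0 + 3·7^1 + 1·7^2
  c_4 = 273 = 0·7^0 + 4·7^1 + 5·7^2
λ_0 = (4, 4, 5, 0)
λ_1 = (6, 0, 3, 4)
λ_2 = (5, 1, 1, 5)

((4, 4, 5, 0), (6, 0, 3, 4), (5, 1, 1, 5))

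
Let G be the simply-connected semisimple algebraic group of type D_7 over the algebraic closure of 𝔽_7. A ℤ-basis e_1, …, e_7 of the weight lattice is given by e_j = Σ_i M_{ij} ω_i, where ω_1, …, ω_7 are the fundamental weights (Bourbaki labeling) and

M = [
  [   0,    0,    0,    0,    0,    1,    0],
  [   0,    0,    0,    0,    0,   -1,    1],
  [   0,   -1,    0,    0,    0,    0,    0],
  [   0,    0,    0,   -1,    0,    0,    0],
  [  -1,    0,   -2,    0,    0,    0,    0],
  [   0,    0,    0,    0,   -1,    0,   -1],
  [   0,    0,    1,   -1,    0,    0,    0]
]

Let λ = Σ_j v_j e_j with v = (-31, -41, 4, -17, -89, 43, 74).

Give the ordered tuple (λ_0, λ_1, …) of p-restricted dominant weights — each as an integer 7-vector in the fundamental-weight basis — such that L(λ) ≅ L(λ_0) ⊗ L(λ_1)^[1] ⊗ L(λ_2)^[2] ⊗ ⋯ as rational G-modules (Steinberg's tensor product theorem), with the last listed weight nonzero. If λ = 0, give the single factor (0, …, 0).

((1, 3, 6, 3, 2, 1, 0), (6, 4, 5, 2, 3, 2, 3))

Converting to the ω-basis (c_i = row i of M dotted with v = (-31, -41, 4, -17, -89, 43, 74)):
  c_1 = (0)·(-31) + (0)·(-41) + 0·4 + (0)·(-17) + (0)·(-89) + 1·43 + 0·74 = 43
  c_2 = (0)·(-31) + (0)·(-41) + 0·4 + (0)·(-17) + (0)·(-89) + (-1)·(43) + 1·74 = 31
  c_3 = (0)·(-31) + (-1)·(-41) + 0·4 + (0)·(-17) + (0)·(-89) + 0·43 + 0·74 = 41
  c_4 = (0)·(-31) + (0)·(-41) + 0·4 + (-1)·(-17) + (0)·(-89) + 0·43 + 0·74 = 17
  c_5 = (-1)·(-31) + (0)·(-41) + (-2)·(4) + (0)·(-17) + (0)·(-89) + 0·43 + 0·74 = 23
  c_6 = (0)·(-31) + (0)·(-41) + 0·4 + (0)·(-17) + (-1)·(-89) + 0·43 + (-1)·(74) = 15
  c_7 = (0)·(-31) + (0)·(-41) + 1·4 + (-1)·(-17) + (0)·(-89) + 0·43 + 0·74 = 21
Base-7 expansion of each c_i:
  c_1 = 43 = 1·7^0 + 6·7^1
  c_2 = 31 = 3·7^0 + 4·7^1
  c_3 = 41 = 6·7^0 + 5·7^1
  c_4 = 17 = 3·7^0 + 2·7^1
  c_5 = 23 = 2·7^0 + 3·7^1
  c_6 = 15 = 1·7^0 + 2·7^1
  c_7 = 21 = 0·7^0 + 3·7^1
λ_0 = (1, 3, 6, 3, 2, 1, 0)
λ_1 = (6, 4, 5, 2, 3, 2, 3)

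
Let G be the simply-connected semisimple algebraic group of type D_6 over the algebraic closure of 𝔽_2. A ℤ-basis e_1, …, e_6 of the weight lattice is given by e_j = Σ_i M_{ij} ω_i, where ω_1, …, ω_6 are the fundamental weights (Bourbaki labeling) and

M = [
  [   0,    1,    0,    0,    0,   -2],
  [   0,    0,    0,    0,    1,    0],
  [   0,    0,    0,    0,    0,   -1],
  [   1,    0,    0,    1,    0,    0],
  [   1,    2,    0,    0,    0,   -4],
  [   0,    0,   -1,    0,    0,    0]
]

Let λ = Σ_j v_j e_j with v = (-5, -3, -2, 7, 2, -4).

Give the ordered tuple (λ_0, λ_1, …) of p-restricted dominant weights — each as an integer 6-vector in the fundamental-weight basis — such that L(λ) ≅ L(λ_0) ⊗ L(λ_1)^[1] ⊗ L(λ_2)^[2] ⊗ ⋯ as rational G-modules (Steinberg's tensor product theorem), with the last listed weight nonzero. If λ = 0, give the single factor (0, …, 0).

ω-coordinates c = M·v, v = (-5, -3, -2, 7, 2, -4):
  c_1 = 0*-5 + 1*-3 + 0*-2 + 0*7 + 0*2 + -2*-4 = 5
  c_2 = 0*-5 + 0*-3 + 0*-2 + 0*7 + 1*2 + 0*-4 = 2
  c_3 = 0*-5 + 0*-3 + 0*-2 + 0*7 + 0*2 + -1*-4 = 4
  c_4 = 1*-5 + 0*-3 + 0*-2 + 1*7 + 0*2 + 0*-4 = 2
  c_5 = 1*-5 + 2*-3 + 0*-2 + 0*7 + 0*2 + -4*-4 = 5
  c_6 = 0*-5 + 0*-3 + -1*-2 + 0*7 + 0*2 + 0*-4 = 2
Writing each c_i in base p = 2:
  c_1 = 5 = 1·2^0 + 0·2^1 + 1·2^2
  c_2 = 2 = 0·2^0 + 1·2^1
  c_3 = 4 = 0·2^0 + 0·2^1 + 1·2^2
  c_4 = 2 = 0·2^0 + 1·2^1
  c_5 = 5 = 1·2^0 + 0·2^1 + 1·2^2
  c_6 = 2 = 0·2^0 + 1·2^1
Factor λ_0 = (1, 0, 0, 0, 1, 0)
Factor λ_1 = (0, 1, 0, 1, 0, 1)
Factor λ_2 = (1, 0, 1, 0, 1, 0)

((1, 0, 0, 0, 1, 0), (0, 1, 0, 1, 0, 1), (1, 0, 1, 0, 1, 0))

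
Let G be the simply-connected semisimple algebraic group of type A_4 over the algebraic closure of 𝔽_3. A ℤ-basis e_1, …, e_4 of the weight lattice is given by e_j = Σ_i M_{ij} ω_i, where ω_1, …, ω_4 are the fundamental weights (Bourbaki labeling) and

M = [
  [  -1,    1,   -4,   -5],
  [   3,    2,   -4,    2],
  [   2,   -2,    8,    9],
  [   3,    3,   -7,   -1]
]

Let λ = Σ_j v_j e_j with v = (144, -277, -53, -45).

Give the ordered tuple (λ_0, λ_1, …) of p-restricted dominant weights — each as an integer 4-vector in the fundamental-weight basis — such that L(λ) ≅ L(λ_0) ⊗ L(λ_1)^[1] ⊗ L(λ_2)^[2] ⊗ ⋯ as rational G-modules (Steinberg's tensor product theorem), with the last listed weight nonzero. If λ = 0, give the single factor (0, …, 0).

((1, 0, 1, 2), (2, 0, 1, 2), (1, 0, 1, 1))

Converting to the ω-basis (c_i = row i of M dotted with v = (144, -277, -53, -45)):
  c_1 = -1*144 + 1*-277 + -4*-53 + -5*-45 = 16
  c_2 = 3*144 + 2*-277 + -4*-53 + 2*-45 = 0
  c_3 = 2*144 + -2*-277 + 8*-53 + 9*-45 = 13
  c_4 = 3*144 + 3*-277 + -7*-53 + -1*-45 = 17
Expand coordinatewise in base 3:
  c_1 = 16 = 1·3^0 + 2·3^1 + 1·3^2
  c_2 = 0
  c_3 = 13 = 1·3^0 + 1·3^1 + 1·3^2
  c_4 = 17 = 2·3^0 + 2·3^1 + 1·3^2
Factor λ_0 = (1, 0, 1, 2)
Factor λ_1 = (2, 0, 1, 2)
Factor λ_2 = (1, 0, 1, 1)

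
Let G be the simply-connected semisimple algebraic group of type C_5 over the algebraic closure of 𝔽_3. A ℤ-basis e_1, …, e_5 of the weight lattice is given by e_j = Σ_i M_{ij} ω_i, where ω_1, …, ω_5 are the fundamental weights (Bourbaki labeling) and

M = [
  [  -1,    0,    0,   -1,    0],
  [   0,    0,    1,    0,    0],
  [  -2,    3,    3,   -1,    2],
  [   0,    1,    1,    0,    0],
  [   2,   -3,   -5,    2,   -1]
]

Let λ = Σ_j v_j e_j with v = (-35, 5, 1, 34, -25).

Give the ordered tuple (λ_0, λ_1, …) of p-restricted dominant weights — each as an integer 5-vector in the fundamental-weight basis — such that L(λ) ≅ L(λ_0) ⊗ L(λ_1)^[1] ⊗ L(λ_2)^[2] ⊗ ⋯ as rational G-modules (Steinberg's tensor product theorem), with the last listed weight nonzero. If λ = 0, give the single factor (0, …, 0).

((1, 1, 1, 0, 0), (0, 0, 1, 2, 1))

Change of basis e → ω: c = M·v where v = (-35, 5, 1, 34, -25):
  c_1 = (-1)·(-35) + 0·5 + 0·1 + (-1)·(34) + (0)·(-25) = 1
  c_2 = (0)·(-35) + 0·5 + 1·1 + 0·34 + (0)·(-25) = 1
  c_3 = (-2)·(-35) + 3·5 + 3·1 + (-1)·(34) + (2)·(-25) = 4
  c_4 = (0)·(-35) + 1·5 + 1·1 + 0·34 + (0)·(-25) = 6
  c_5 = (2)·(-35) + (-3)·(5) + (-5)·(1) + 2·34 + (-1)·(-25) = 3
p = 3; digits c_i = Σ_j d_{ij}·3^j, 0 ≤ d_{ij} < 3:
  c_1 = 1 = 1·3^0
  c_2 = 1 = 1·3^0
  c_3 = 4 = 1·3^0 + 1·3^1
  c_4 = 6 = 0·3^0 + 2·3^1
  c_5 = 3 = 0·3^0 + 1·3^1
Factor λ_0 = (1, 1, 1, 0, 0)
Factor λ_1 = (0, 0, 1, 2, 1)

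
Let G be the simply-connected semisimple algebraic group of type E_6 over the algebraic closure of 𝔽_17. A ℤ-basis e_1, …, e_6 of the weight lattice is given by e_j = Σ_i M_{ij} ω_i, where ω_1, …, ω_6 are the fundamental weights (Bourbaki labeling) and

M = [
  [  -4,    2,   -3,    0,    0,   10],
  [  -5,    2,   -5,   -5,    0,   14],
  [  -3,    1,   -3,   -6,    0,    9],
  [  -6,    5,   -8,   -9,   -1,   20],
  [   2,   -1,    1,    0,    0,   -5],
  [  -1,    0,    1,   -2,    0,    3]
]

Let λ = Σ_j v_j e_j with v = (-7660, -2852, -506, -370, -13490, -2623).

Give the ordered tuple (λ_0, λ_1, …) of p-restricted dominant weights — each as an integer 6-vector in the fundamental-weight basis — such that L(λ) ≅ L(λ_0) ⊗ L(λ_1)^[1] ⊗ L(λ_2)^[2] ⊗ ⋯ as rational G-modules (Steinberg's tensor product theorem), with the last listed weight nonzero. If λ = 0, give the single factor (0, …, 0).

Compute c_i = Σ_j M_{ij} v_j with v = (-7660, -2852, -506, -370, -13490, -2623):
  c_1 = (-4)·(-7660) + (2)·(-2852) + (-3)·(-506) + (0)·(-370) + (0)·(-13490) + (10)·(-2623) = 224
  c_2 = (-5)·(-7660) + (2)·(-2852) + (-5)·(-506) + (-5)·(-370) + (0)·(-13490) + (14)·(-2623) = 254
  c_3 = (-3)·(-7660) + (1)·(-2852) + (-3)·(-506) + (-6)·(-370) + (0)·(-13490) + (9)·(-2623) = 259
  c_4 = (-6)·(-7660) + (5)·(-2852) + (-8)·(-506) + (-9)·(-370) + (-1)·(-13490) + (20)·(-2623) = 108
  c_5 = (2)·(-7660) + (-1)·(-2852) + (1)·(-506) + (0)·(-370) + (0)·(-13490) + (-5)·(-2623) = 141
  c_6 = (-1)·(-7660) + (0)·(-2852) + (1)·(-506) + (-2)·(-370) + (0)·(-13490) + (3)·(-2623) = 25
Writing each c_i in base p = 17:
  c_1 = 224 = 3·17^0 + 13·17^1
  c_2 = 254 = 16·17^0 + 14·17^1
  c_3 = 259 = 4·17^0 + 15·17^1
  c_4 = 108 = 6·17^0 + 6·17^1
  c_5 = 141 = 5·17^0 + 8·17^1
  c_6 = 25 = 8·17^0 + 1·17^1
λ_0 = (3, 16, 4, 6, 5, 8)
λ_1 = (13, 14, 15, 6, 8, 1)

((3, 16, 4, 6, 5, 8), (13, 14, 15, 6, 8, 1))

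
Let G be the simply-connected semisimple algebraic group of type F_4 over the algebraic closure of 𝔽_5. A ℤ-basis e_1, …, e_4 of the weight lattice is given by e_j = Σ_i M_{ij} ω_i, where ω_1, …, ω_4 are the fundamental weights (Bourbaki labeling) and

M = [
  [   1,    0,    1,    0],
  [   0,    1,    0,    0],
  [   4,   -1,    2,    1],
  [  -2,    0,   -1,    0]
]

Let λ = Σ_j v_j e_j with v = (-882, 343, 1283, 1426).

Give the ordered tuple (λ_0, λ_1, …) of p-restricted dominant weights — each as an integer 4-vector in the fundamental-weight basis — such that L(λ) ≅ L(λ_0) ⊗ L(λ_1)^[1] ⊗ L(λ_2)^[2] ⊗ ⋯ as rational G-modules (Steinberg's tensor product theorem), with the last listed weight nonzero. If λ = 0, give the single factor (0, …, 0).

Compute c_i = Σ_j M_{ij} v_j with v = (-882, 343, 1283, 1426):
  c_1 = 1*-882 + 0*343 + 1*1283 + 0*1426 = 401
  c_2 = 0*-882 + 1*343 + 0*1283 + 0*1426 = 343
  c_3 = 4*-882 + -1*343 + 2*1283 + 1*1426 = 121
  c_4 = -2*-882 + 0*343 + -1*1283 + 0*1426 = 481
Writing each c_i in base p = 5:
  c_1 = 401 = 1·5^0 + 0·5^1 + 1·5^2 + 3·5^3
  c_2 = 343 = 3·5^0 + 3·5^1 + 3·5^2 + 2·5^3
  c_3 = 121 = 1·5^0 + 4·5^1 + 4·5^2
  c_4 = 481 = 1·5^0 + 1·5^1 + 4·5^2 + 3·5^3
Factor λ_0 = (1, 3, 1, 1)
Factor λ_1 = (0, 3, 4, 1)
Factor λ_2 = (1, 3, 4, 4)
Factor λ_3 = (3, 2, 0, 3)

((1, 3, 1, 1), (0, 3, 4, 1), (1, 3, 4, 4), (3, 2, 0, 3))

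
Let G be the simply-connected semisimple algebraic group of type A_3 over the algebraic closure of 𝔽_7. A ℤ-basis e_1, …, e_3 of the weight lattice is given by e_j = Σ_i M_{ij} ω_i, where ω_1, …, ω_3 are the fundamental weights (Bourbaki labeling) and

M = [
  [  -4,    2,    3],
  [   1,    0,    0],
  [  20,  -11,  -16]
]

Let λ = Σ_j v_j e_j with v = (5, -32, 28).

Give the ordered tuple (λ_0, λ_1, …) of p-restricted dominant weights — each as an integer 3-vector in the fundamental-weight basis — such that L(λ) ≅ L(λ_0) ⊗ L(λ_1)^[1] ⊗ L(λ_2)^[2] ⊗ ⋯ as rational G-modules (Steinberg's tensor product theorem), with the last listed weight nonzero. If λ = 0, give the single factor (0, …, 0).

Converting to the ω-basis (c_i = row i of M dotted with v = (5, -32, 28)):
  c_1 = (-4)·(5) + (2)·(-32) + (3)·(28) = 0
  c_2 = (1)·(5) + (0)·(-32) + (0)·(28) = 5
  c_3 = (20)·(5) + (-11)·(-32) + (-16)·(28) = 4
Writing each c_i in base p = 7:
  c_1 = 0
  c_2 = 5 = 5·7^0
  c_3 = 4 = 4·7^0
Factor λ_0 = (0, 5, 4)

((0, 5, 4),)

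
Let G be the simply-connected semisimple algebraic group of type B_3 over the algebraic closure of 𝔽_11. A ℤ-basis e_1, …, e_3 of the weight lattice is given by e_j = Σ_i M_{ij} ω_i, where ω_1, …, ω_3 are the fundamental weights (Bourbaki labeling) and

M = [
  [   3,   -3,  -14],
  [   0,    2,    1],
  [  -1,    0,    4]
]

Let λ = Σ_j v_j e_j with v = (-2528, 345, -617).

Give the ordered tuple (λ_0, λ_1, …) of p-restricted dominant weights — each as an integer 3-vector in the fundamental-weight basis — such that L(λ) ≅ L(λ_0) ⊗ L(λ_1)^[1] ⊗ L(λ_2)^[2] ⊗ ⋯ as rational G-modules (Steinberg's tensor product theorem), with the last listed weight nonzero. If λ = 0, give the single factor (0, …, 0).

((8, 7, 5), (1, 6, 5))

Compute c_i = Σ_j M_{ij} v_j with v = (-2528, 345, -617):
  c_1 = (3)·(-2528) + (-3)·(345) + (-14)·(-617) = 19
  c_2 = (0)·(-2528) + 2·345 + (1)·(-617) = 73
  c_3 = (-1)·(-2528) + 0·345 + (4)·(-617) = 60
Expand coordinatewise in base 11:
  c_1 = 19 = 8·11^0 + 1·11^1
  c_2 = 73 = 7·11^0 + 6·11^1
  c_3 = 60 = 5·11^0 + 5·11^1
p-restricted factor λ_0 = (8, 7, 5)
p-restricted factor λ_1 = (1, 6, 5)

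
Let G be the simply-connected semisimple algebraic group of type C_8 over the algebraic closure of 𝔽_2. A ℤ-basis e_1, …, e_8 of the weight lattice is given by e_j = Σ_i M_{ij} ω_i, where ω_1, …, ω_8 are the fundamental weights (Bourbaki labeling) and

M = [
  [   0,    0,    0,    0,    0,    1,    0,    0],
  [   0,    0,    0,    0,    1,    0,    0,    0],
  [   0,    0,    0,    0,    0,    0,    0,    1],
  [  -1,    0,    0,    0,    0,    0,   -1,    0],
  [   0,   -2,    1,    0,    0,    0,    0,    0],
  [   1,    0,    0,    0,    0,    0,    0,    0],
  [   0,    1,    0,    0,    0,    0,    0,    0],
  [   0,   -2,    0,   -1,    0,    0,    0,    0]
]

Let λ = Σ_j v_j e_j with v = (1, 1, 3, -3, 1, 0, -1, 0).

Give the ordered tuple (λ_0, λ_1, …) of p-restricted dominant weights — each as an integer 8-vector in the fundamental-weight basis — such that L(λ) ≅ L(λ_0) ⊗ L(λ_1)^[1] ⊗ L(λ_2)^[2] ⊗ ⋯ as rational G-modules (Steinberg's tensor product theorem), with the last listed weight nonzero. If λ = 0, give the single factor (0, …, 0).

ω-coordinates c = M·v, v = (1, 1, 3, -3, 1, 0, -1, 0):
  c_1 = 0·1 + 0·1 + 0·3 + (0)·(-3) + 0·1 + 1·0 + (0)·(-1) + 0·0 = 0
  c_2 = 0·1 + 0·1 + 0·3 + (0)·(-3) + 1·1 + 0·0 + (0)·(-1) + 0·0 = 1
  c_3 = 0·1 + 0·1 + 0·3 + (0)·(-3) + 0·1 + 0·0 + (0)·(-1) + 1·0 = 0
  c_4 = (-1)·(1) + 0·1 + 0·3 + (0)·(-3) + 0·1 + 0·0 + (-1)·(-1) + 0·0 = 0
  c_5 = 0·1 + (-2)·(1) + 1·3 + (0)·(-3) + 0·1 + 0·0 + (0)·(-1) + 0·0 = 1
  c_6 = 1·1 + 0·1 + 0·3 + (0)·(-3) + 0·1 + 0·0 + (0)·(-1) + 0·0 = 1
  c_7 = 0·1 + 1·1 + 0·3 + (0)·(-3) + 0·1 + 0·0 + (0)·(-1) + 0·0 = 1
  c_8 = 0·1 + (-2)·(1) + 0·3 + (-1)·(-3) + 0·1 + 0·0 + (0)·(-1) + 0·0 = 1
Base-2 expansion of each c_i:
  c_1 = 0
  c_2 = 1 = 1·2^0
  c_3 = 0
  c_4 = 0
  c_5 = 1 = 1·2^0
  c_6 = 1 = 1·2^0
  c_7 = 1 = 1·2^0
  c_8 = 1 = 1·2^0
Factor λ_0 = (0, 1, 0, 0, 1, 1, 1, 1)

((0, 1, 0, 0, 1, 1, 1, 1),)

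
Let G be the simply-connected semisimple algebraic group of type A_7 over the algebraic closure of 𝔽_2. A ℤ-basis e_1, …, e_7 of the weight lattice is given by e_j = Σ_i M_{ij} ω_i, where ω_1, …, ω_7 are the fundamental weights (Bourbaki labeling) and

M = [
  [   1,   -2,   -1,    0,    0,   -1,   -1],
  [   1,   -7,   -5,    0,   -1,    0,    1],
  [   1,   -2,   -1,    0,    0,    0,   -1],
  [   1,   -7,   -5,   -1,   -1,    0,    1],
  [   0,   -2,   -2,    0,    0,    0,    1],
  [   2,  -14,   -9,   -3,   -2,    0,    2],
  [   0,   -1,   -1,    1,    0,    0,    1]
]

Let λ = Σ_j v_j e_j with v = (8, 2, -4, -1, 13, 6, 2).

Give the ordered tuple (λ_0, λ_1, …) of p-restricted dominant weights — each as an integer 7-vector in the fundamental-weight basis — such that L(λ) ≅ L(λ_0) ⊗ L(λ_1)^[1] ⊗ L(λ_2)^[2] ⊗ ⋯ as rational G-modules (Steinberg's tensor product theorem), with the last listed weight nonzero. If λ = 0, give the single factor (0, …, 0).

Change of basis e → ω: c = M·v where v = (8, 2, -4, -1, 13, 6, 2):
  c_1 = 1*8 + -2*2 + -1*-4 + 0*-1 + 0*13 + -1*6 + -1*2 = 0
  c_2 = 1*8 + -7*2 + -5*-4 + 0*-1 + -1*13 + 0*6 + 1*2 = 3
  c_3 = 1*8 + -2*2 + -1*-4 + 0*-1 + 0*13 + 0*6 + -1*2 = 6
  c_4 = 1*8 + -7*2 + -5*-4 + -1*-1 + -1*13 + 0*6 + 1*2 = 4
  c_5 = 0*8 + -2*2 + -2*-4 + 0*-1 + 0*13 + 0*6 + 1*2 = 6
  c_6 = 2*8 + -14*2 + -9*-4 + -3*-1 + -2*13 + 0*6 + 2*2 = 5
  c_7 = 0*8 + -1*2 + -1*-4 + 1*-1 + 0*13 + 0*6 + 1*2 = 3
Base-2 expansion of each c_i:
  c_1 = 0
  c_2 = 3 = 1·2^0 + 1·2^1
  c_3 = 6 = 0·2^0 + 1·2^1 + 1·2^2
  c_4 = 4 = 0·2^0 + 0·2^1 + 1·2^2
  c_5 = 6 = 0·2^0 + 1·2^1 + 1·2^2
  c_6 = 5 = 1·2^0 + 0·2^1 + 1·2^2
  c_7 = 3 = 1·2^0 + 1·2^1
λ_0 = (0, 1, 0, 0, 0, 1, 1)
λ_1 = (0, 1, 1, 0, 1, 0, 1)
λ_2 = (0, 0, 1, 1, 1, 1, 0)

((0, 1, 0, 0, 0, 1, 1), (0, 1, 1, 0, 1, 0, 1), (0, 0, 1, 1, 1, 1, 0))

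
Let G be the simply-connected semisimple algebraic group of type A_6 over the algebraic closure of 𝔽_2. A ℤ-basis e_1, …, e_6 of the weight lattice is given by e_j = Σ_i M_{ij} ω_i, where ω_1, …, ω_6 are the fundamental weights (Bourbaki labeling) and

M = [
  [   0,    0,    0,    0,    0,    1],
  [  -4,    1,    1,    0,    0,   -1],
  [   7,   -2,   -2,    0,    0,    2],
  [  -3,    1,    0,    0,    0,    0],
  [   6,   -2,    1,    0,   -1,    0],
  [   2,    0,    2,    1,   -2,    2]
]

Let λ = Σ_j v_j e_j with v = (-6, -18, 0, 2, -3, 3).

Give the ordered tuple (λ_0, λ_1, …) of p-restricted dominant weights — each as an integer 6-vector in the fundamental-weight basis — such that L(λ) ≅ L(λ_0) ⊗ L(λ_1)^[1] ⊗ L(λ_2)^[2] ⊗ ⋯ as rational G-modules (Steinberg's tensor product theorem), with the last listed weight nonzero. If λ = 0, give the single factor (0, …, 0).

Compute c_i = Σ_j M_{ij} v_j with v = (-6, -18, 0, 2, -3, 3):
  c_1 = 0*-6 + 0*-18 + 0*0 + 0*2 + 0*-3 + 1*3 = 3
  c_2 = -4*-6 + 1*-18 + 1*0 + 0*2 + 0*-3 + -1*3 = 3
  c_3 = 7*-6 + -2*-18 + -2*0 + 0*2 + 0*-3 + 2*3 = 0
  c_4 = -3*-6 + 1*-18 + 0*0 + 0*2 + 0*-3 + 0*3 = 0
  c_5 = 6*-6 + -2*-18 + 1*0 + 0*2 + -1*-3 + 0*3 = 3
  c_6 = 2*-6 + 0*-18 + 2*0 + 1*2 + -2*-3 + 2*3 = 2
Writing each c_i in base p = 2:
  c_1 = 3 = 1·2^0 + 1·2^1
  c_2 = 3 = 1·2^0 + 1·2^1
  c_3 = 0
  c_4 = 0
  c_5 = 3 = 1·2^0 + 1·2^1
  c_6 = 2 = 0·2^0 + 1·2^1
p-restricted factor λ_0 = (1, 1, 0, 0, 1, 0)
p-restricted factor λ_1 = (1, 1, 0, 0, 1, 1)

((1, 1, 0, 0, 1, 0), (1, 1, 0, 0, 1, 1))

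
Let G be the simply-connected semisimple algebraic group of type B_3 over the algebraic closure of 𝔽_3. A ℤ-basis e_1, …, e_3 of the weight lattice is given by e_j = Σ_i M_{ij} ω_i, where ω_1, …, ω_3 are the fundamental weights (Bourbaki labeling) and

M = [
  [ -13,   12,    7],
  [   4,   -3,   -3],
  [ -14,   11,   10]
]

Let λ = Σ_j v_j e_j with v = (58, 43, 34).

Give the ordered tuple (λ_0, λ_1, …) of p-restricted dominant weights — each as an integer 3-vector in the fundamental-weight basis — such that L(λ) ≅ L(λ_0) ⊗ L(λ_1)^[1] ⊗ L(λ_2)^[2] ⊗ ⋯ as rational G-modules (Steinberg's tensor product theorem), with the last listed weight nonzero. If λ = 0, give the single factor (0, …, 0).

((0, 1, 1),)

Compute c_i = Σ_j M_{ij} v_j with v = (58, 43, 34):
  c_1 = (-13)·(58) + 12·43 + 7·34 = 0
  c_2 = 4·58 + (-3)·(43) + (-3)·(34) = 1
  c_3 = (-14)·(58) + 11·43 + 10·34 = 1
Writing each c_i in base p = 3:
  c_1 = 0
  c_2 = 1 = 1·3^0
  c_3 = 1 = 1·3^0
p-restricted factor λ_0 = (0, 1, 1)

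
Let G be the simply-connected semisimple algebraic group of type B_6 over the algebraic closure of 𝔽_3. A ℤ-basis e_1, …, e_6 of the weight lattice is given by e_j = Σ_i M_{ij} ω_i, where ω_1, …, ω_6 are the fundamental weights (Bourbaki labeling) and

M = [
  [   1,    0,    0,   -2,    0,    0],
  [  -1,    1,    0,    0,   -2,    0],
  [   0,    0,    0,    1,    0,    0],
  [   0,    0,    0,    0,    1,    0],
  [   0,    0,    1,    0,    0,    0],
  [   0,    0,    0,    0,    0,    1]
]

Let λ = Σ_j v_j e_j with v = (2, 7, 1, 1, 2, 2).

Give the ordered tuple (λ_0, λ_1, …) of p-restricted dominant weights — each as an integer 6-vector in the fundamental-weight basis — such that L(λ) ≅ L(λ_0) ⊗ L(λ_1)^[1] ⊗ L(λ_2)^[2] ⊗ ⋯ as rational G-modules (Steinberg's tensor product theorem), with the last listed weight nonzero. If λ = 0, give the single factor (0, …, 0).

((0, 1, 1, 2, 1, 2),)

Change of basis e → ω: c = M·v where v = (2, 7, 1, 1, 2, 2):
  c_1 = 1*2 + 0*7 + 0*1 + -2*1 + 0*2 + 0*2 = 0
  c_2 = -1*2 + 1*7 + 0*1 + 0*1 + -2*2 + 0*2 = 1
  c_3 = 0*2 + 0*7 + 0*1 + 1*1 + 0*2 + 0*2 = 1
  c_4 = 0*2 + 0*7 + 0*1 + 0*1 + 1*2 + 0*2 = 2
  c_5 = 0*2 + 0*7 + 1*1 + 0*1 + 0*2 + 0*2 = 1
  c_6 = 0*2 + 0*7 + 0*1 + 0*1 + 0*2 + 1*2 = 2
Writing each c_i in base p = 3:
  c_1 = 0
  c_2 = 1 = 1·3^0
  c_3 = 1 = 1·3^0
  c_4 = 2 = 2·3^0
  c_5 = 1 = 1·3^0
  c_6 = 2 = 2·3^0
λ_0 = (0, 1, 1, 2, 1, 2)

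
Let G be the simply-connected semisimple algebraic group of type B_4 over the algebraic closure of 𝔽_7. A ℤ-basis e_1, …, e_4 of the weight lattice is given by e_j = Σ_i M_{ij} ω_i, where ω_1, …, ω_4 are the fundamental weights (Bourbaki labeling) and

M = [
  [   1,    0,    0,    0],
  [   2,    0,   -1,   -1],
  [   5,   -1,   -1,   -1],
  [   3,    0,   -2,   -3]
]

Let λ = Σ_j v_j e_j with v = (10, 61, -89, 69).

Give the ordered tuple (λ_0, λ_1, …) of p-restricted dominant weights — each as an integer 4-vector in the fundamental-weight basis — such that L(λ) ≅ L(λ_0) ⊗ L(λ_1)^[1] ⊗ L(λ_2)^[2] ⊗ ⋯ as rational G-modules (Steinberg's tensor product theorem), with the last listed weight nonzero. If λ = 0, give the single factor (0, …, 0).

((3, 5, 2, 1), (1, 5, 1, 0))

In the fundamental-weight basis, λ has coordinates c = M·v (v = (10, 61, -89, 69)):
  c_1 = 1·10 + 0·61 + (0)·(-89) + 0·69 = 10
  c_2 = 2·10 + 0·61 + (-1)·(-89) + (-1)·(69) = 40
  c_3 = 5·10 + (-1)·(61) + (-1)·(-89) + (-1)·(69) = 9
  c_4 = 3·10 + 0·61 + (-2)·(-89) + (-3)·(69) = 1
Expand coordinatewise in base 7:
  c_1 = 10 = 3·7^0 + 1·7^1
  c_2 = 40 = 5·7^0 + 5·7^1
  c_3 = 9 = 2·7^0 + 1·7^1
  c_4 = 1 = 1·7^0
Factor λ_0 = (3, 5, 2, 1)
Factor λ_1 = (1, 5, 1, 0)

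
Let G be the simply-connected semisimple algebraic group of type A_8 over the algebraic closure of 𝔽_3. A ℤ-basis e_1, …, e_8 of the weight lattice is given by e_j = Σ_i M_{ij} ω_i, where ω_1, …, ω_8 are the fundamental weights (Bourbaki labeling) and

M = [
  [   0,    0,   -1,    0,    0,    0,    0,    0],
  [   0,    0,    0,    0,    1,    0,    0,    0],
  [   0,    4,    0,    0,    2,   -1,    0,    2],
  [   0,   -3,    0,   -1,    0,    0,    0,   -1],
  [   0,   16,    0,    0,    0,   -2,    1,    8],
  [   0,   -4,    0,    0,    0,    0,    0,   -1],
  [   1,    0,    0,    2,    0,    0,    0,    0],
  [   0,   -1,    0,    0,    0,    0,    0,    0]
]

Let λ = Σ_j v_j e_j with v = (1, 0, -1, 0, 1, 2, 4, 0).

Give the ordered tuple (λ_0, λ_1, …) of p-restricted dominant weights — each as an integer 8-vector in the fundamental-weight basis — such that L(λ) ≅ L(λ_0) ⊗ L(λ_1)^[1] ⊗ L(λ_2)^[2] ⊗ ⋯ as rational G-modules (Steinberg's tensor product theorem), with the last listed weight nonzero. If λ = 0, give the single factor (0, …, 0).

Change of basis e → ω: c = M·v where v = (1, 0, -1, 0, 1, 2, 4, 0):
  c_1 = 0·1 + 0·0 + (-1)·(-1) + 0·0 + 0·1 + 0·2 + 0·4 + 0·0 = 1
  c_2 = 0·1 + 0·0 + (0)·(-1) + 0·0 + 1·1 + 0·2 + 0·4 + 0·0 = 1
  c_3 = 0·1 + 4·0 + (0)·(-1) + 0·0 + 2·1 + (-1)·(2) + 0·4 + 2·0 = 0
  c_4 = 0·1 + (-3)·(0) + (0)·(-1) + (-1)·(0) + 0·1 + 0·2 + 0·4 + (-1)·(0) = 0
  c_5 = 0·1 + 16·0 + (0)·(-1) + 0·0 + 0·1 + (-2)·(2) + 1·4 + 8·0 = 0
  c_6 = 0·1 + (-4)·(0) + (0)·(-1) + 0·0 + 0·1 + 0·2 + 0·4 + (-1)·(0) = 0
  c_7 = 1·1 + 0·0 + (0)·(-1) + 2·0 + 0·1 + 0·2 + 0·4 + 0·0 = 1
  c_8 = 0·1 + (-1)·(0) + (0)·(-1) + 0·0 + 0·1 + 0·2 + 0·4 + 0·0 = 0
Expand coordinatewise in base 3:
  c_1 = 1 = 1·3^0
  c_2 = 1 = 1·3^0
  c_3 = 0
  c_4 = 0
  c_5 = 0
  c_6 = 0
  c_7 = 1 = 1·3^0
  c_8 = 0
Factor λ_0 = (1, 1, 0, 0, 0, 0, 1, 0)

((1, 1, 0, 0, 0, 0, 1, 0),)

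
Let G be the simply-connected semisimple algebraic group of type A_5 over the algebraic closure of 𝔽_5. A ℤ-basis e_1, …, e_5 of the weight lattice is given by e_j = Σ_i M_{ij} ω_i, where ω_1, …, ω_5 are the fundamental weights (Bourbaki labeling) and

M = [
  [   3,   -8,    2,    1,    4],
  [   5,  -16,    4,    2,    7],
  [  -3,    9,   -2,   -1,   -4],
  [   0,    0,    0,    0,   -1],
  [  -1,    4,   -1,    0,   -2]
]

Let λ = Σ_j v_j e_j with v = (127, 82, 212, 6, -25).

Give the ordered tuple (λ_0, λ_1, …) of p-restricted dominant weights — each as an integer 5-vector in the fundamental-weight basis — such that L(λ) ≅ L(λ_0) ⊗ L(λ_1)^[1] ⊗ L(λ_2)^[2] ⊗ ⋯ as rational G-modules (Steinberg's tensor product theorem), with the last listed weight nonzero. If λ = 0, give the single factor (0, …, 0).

((0, 3, 2, 0, 4), (1, 1, 0, 0, 2), (2, 0, 1, 1, 1))

In the fundamental-weight basis, λ has coordinates c = M·v (v = (127, 82, 212, 6, -25)):
  c_1 = 3*127 + -8*82 + 2*212 + 1*6 + 4*-25 = 55
  c_2 = 5*127 + -16*82 + 4*212 + 2*6 + 7*-25 = 8
  c_3 = -3*127 + 9*82 + -2*212 + -1*6 + -4*-25 = 27
  c_4 = 0*127 + 0*82 + 0*212 + 0*6 + -1*-25 = 25
  c_5 = -1*127 + 4*82 + -1*212 + 0*6 + -2*-25 = 39
p = 5; digits c_i = Σ_j d_{ij}·5^j, 0 ≤ d_{ij} < 5:
  c_1 = 55 = 0·5^0 + 1·5^1 + 2·5^2
  c_2 = 8 = 3·5^0 + 1·5^1
  c_3 = 27 = 2·5^0 + 0·5^1 + 1·5^2
  c_4 = 25 = 0·5^0 + 0·5^1 + 1·5^2
  c_5 = 39 = 4·5^0 + 2·5^1 + 1·5^2
λ_0 = (0, 3, 2, 0, 4)
λ_1 = (1, 1, 0, 0, 2)
λ_2 = (2, 0, 1, 1, 1)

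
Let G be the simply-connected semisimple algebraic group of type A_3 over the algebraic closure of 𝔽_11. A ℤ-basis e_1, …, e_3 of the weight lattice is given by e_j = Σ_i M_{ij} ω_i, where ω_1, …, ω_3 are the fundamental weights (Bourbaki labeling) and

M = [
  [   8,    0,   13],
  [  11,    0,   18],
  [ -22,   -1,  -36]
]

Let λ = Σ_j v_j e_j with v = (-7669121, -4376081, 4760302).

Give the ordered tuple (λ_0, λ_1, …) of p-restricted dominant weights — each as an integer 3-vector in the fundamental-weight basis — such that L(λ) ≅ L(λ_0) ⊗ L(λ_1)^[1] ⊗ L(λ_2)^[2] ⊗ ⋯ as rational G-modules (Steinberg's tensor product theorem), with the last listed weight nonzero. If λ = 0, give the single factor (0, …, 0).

((10, 1, 4), (0, 3, 4), (10, 6, 7), (2, 5, 9), (3, 2, 7), (3, 8, 10))

ω-coordinates c = M·v, v = (-7669121, -4376081, 4760302):
  c_1 = (8)·(-7669121) + (0)·(-4376081) + 13·4760302 = 530958
  c_2 = (11)·(-7669121) + (0)·(-4376081) + 18·4760302 = 1325105
  c_3 = (-22)·(-7669121) + (-1)·(-4376081) + (-36)·(4760302) = 1725871
p = 11; digits c_i = Σ_j d_{ij}·11^j, 0 ≤ d_{ij} < 11:
  c_1 = 530958 = 10·11^0 + 0·11^1 + 10·11^2 + 2·11^3 + 3·11^4 + 3·11^5
  c_2 = 1325105 = 1·11^0 + 3·11^1 + 6·11^2 + 5·11^3 + 2·11^4 + 8·11^5
  c_3 = 1725871 = 4·11^0 + 4·11^1 + 7·11^2 + 9·11^3 + 7·11^4 + 10·11^5
λ_0 = (10, 1, 4)
λ_1 = (0, 3, 4)
λ_2 = (10, 6, 7)
λ_3 = (2, 5, 9)
λ_4 = (3, 2, 7)
λ_5 = (3, 8, 10)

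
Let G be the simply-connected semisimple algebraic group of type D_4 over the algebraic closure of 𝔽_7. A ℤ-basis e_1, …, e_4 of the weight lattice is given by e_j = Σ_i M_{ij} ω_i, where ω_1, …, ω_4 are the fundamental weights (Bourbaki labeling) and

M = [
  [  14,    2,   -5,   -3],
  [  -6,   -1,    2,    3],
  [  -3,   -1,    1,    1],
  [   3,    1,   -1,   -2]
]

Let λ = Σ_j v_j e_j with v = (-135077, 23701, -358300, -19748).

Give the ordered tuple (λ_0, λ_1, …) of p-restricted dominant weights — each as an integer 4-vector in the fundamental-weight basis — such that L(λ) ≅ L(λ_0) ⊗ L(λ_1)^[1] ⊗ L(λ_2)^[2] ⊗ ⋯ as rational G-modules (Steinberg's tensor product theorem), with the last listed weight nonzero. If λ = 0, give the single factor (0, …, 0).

((5, 4, 3, 5), (1, 5, 0, 6), (4, 5, 1, 2), (6, 3, 3, 5), (2, 4, 1, 6))

Change of basis e → ω: c = M·v where v = (-135077, 23701, -358300, -19748):
  c_1 = (14)·(-135077) + 2·23701 + (-5)·(-358300) + (-3)·(-19748) = 7068
  c_2 = (-6)·(-135077) + (-1)·(23701) + (2)·(-358300) + (3)·(-19748) = 10917
  c_3 = (-3)·(-135077) + (-1)·(23701) + (1)·(-358300) + (1)·(-19748) = 3482
  c_4 = (3)·(-135077) + 1·23701 + (-1)·(-358300) + (-2)·(-19748) = 16266
p = 7; digits c_i = Σ_j d_{ij}·7^j, 0 ≤ d_{ij} < 7:
  c_1 = 7068 = 5·7^0 + 1·7^1 + 4·7^2 + 6·7^3 + 2·7^4
  c_2 = 10917 = 4·7^0 + 5·7^1 + 5·7^2 + 3·7^3 + 4·7^4
  c_3 = 3482 = 3·7^0 + 0·7^1 + 1·7^2 + 3·7^3 + 1·7^4
  c_4 = 16266 = 5·7^0 + 6·7^1 + 2·7^2 + 5·7^3 + 6·7^4
Factor λ_0 = (5, 4, 3, 5)
Factor λ_1 = (1, 5, 0, 6)
Factor λ_2 = (4, 5, 1, 2)
Factor λ_3 = (6, 3, 3, 5)
Factor λ_4 = (2, 4, 1, 6)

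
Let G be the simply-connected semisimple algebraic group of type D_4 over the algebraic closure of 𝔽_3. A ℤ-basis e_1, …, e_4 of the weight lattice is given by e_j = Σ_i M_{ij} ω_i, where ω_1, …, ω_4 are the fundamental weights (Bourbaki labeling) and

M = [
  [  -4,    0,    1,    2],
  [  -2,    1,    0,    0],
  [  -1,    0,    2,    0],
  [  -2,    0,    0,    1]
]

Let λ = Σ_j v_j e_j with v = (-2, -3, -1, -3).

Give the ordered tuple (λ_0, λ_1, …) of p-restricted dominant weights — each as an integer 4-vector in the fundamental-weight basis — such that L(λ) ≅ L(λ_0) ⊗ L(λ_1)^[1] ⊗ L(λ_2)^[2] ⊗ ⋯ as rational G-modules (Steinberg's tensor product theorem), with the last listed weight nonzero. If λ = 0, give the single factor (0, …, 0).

((1, 1, 0, 1),)

ω-coordinates c = M·v, v = (-2, -3, -1, -3):
  c_1 = (-4)·(-2) + (0)·(-3) + (1)·(-1) + (2)·(-3) = 1
  c_2 = (-2)·(-2) + (1)·(-3) + (0)·(-1) + (0)·(-3) = 1
  c_3 = (-1)·(-2) + (0)·(-3) + (2)·(-1) + (0)·(-3) = 0
  c_4 = (-2)·(-2) + (0)·(-3) + (0)·(-1) + (1)·(-3) = 1
Base-3 expansion of each c_i:
  c_1 = 1 = 1·3^0
  c_2 = 1 = 1·3^0
  c_3 = 0
  c_4 = 1 = 1·3^0
p-restricted factor λ_0 = (1, 1, 0, 1)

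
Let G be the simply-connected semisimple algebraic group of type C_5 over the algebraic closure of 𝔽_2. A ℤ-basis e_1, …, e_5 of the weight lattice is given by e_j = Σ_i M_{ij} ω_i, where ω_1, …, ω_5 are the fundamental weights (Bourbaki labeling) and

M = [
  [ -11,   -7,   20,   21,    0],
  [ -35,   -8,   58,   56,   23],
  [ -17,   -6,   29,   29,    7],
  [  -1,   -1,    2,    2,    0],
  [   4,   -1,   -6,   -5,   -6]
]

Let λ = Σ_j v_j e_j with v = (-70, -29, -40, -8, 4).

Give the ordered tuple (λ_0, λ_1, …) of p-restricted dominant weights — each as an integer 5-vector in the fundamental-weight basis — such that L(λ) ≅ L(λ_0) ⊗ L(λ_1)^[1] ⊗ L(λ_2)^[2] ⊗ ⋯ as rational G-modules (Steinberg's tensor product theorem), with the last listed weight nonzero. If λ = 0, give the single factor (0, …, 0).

((1, 0, 0, 1, 1), (0, 1, 0, 1, 0), (1, 1, 0, 0, 1))

Converting to the ω-basis (c_i = row i of M dotted with v = (-70, -29, -40, -8, 4)):
  c_1 = -11*-70 + -7*-29 + 20*-40 + 21*-8 + 0*4 = 5
  c_2 = -35*-70 + -8*-29 + 58*-40 + 56*-8 + 23*4 = 6
  c_3 = -17*-70 + -6*-29 + 29*-40 + 29*-8 + 7*4 = 0
  c_4 = -1*-70 + -1*-29 + 2*-40 + 2*-8 + 0*4 = 3
  c_5 = 4*-70 + -1*-29 + -6*-40 + -5*-8 + -6*4 = 5
Writing each c_i in base p = 2:
  c_1 = 5 = 1·2^0 + 0·2^1 + 1·2^2
  c_2 = 6 = 0·2^0 + 1·2^1 + 1·2^2
  c_3 = 0
  c_4 = 3 = 1·2^0 + 1·2^1
  c_5 = 5 = 1·2^0 + 0·2^1 + 1·2^2
λ_0 = (1, 0, 0, 1, 1)
λ_1 = (0, 1, 0, 1, 0)
λ_2 = (1, 1, 0, 0, 1)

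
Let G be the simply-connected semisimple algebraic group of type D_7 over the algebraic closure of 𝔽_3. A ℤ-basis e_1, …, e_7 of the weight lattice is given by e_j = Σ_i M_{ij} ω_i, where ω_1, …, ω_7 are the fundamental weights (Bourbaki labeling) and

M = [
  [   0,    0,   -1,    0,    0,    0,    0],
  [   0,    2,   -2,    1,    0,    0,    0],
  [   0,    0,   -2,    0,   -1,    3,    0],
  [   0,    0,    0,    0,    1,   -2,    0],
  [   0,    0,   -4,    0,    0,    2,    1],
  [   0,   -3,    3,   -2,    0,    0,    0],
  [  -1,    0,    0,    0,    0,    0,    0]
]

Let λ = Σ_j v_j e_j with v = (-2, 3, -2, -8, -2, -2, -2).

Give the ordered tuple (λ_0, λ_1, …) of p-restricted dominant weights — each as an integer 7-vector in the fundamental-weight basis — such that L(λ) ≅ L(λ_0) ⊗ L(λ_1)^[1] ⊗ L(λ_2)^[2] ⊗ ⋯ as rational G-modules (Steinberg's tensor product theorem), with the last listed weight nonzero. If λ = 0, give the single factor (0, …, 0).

((2, 2, 0, 2, 2, 1, 2),)

In the fundamental-weight basis, λ has coordinates c = M·v (v = (-2, 3, -2, -8, -2, -2, -2)):
  c_1 = (0)·(-2) + (0)·(3) + (-1)·(-2) + (0)·(-8) + (0)·(-2) + (0)·(-2) + (0)·(-2) = 2
  c_2 = (0)·(-2) + (2)·(3) + (-2)·(-2) + (1)·(-8) + (0)·(-2) + (0)·(-2) + (0)·(-2) = 2
  c_3 = (0)·(-2) + (0)·(3) + (-2)·(-2) + (0)·(-8) + (-1)·(-2) + (3)·(-2) + (0)·(-2) = 0
  c_4 = (0)·(-2) + (0)·(3) + (0)·(-2) + (0)·(-8) + (1)·(-2) + (-2)·(-2) + (0)·(-2) = 2
  c_5 = (0)·(-2) + (0)·(3) + (-4)·(-2) + (0)·(-8) + (0)·(-2) + (2)·(-2) + (1)·(-2) = 2
  c_6 = (0)·(-2) + (-3)·(3) + (3)·(-2) + (-2)·(-8) + (0)·(-2) + (0)·(-2) + (0)·(-2) = 1
  c_7 = (-1)·(-2) + (0)·(3) + (0)·(-2) + (0)·(-8) + (0)·(-2) + (0)·(-2) + (0)·(-2) = 2
Writing each c_i in base p = 3:
  c_1 = 2 = 2·3^0
  c_2 = 2 = 2·3^0
  c_3 = 0
  c_4 = 2 = 2·3^0
  c_5 = 2 = 2·3^0
  c_6 = 1 = 1·3^0
  c_7 = 2 = 2·3^0
λ_0 = (2, 2, 0, 2, 2, 1, 2)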